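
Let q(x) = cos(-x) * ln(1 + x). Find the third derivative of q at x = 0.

Write out both Maclaurin series and multiply, keeping only the needed powers.
The coefficient of x^3 in the expansion is -1/6, so q′′′(0) = 3! * (-1/6) = -1.

-1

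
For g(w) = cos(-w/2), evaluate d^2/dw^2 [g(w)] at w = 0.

Differentiate repeatedly and evaluate at the center.
The coefficient of w^2 in the expansion is -1/8, so g′′(0) = 2! * (-1/8) = -1/4.

-1/4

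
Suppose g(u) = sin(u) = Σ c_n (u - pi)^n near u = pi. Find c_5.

-1/120

g(pi) = 0
g′(pi) = -1
g′′(pi) = 0
g′′′(pi) = 1
g^(4)(pi) = 0
g^(5)(pi) = -1
Then c_k = g^(k)(pi)/k! gives each Taylor coefficient.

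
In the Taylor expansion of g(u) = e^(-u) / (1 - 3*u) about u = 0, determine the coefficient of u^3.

58/3

Use 1/(1 - r) = Σ r^k on the denominator, then take the Cauchy product.
[u^0] = 1;  [u^1] = 2;  [u^2] = 13/2;  [u^3] = 58/3.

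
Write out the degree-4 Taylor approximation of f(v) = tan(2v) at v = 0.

[v^0] = 0;  [v^1] = 2;  [v^2] = 0;  [v^3] = 8/3;  [v^4] = 0.

8*v^3/3 + 2*v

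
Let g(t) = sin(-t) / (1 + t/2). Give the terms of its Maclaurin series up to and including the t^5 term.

-7*t^5/240 + t^4/24 - t^3/12 + t^2/2 - t

Take the Cauchy product of the two expansions.
[t^0] = 0;  [t^1] = -1;  [t^2] = 1/2;  [t^3] = -1/12;  [t^4] = 1/24;  [t^5] = -7/240.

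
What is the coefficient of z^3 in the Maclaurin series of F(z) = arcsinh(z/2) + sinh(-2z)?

Expand each term separately and add.
F(0) = 0
F′(0) = -3/2
F′′(0) = 0
F′′′(0) = -65/8
So c_3 = F′′′(0)/3! = -65/48.

-65/48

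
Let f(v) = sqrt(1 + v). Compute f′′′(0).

3/8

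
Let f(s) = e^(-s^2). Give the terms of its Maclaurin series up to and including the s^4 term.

f(0) = 1
f′(0) = 0
f′′(0) = -2
f′′′(0) = 0
f^(4)(0) = 12

s^4/2 - s^2 + 1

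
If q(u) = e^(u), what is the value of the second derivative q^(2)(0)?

1

The coefficient of u^2 in the expansion is 1/2, so q′′(0) = 2! * (1/2) = 1.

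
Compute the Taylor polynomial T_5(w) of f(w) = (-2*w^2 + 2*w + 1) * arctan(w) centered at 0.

Shift and add copies of the series according to the polynomial's terms.
f(0) = 0
f′(0) = 1
f′′(0) = 4
f′′′(0) = -14
f^(4)(0) = -16
f^(5)(0) = 104

13*w^5/15 - 2*w^4/3 - 7*w^3/3 + 2*w^2 + w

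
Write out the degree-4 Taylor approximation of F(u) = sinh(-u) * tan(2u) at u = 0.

Expand each factor separately, then convolve coefficients.

-3*u^4 - 2*u^2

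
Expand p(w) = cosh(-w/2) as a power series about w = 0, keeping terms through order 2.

p(0) = 1
p′(0) = 0
p′′(0) = 1/4
The Taylor polynomial is Σ p^(k)(0)/k! · w^k.

w^2/8 + 1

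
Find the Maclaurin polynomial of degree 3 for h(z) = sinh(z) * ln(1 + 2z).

Write out both Maclaurin series and multiply, keeping only the needed powers.

-2*z^3 + 2*z^2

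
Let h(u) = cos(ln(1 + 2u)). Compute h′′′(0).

Substitute the inner expansion into the outer series and collect powers.
The coefficient of u^3 in the expansion is 4, so h′′′(0) = 3! * (4) = 24.

24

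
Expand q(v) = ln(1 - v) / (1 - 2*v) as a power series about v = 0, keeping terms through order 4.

-131*v^4/12 - 16*v^3/3 - 5*v^2/2 - v

Multiply the numerator's expansion by the denominator's geometric series.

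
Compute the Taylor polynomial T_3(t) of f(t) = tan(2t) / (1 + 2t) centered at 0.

Multiply the two series term by term and collect like powers.
f(0) = 0
f′(0) = 2
f′′(0) = -8
f′′′(0) = 64

32*t^3/3 - 4*t^2 + 2*t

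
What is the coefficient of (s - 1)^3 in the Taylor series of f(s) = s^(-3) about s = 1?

-10

c_3 = f′′′(1)/3! = -10.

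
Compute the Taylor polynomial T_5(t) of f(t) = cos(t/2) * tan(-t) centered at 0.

Take the Cauchy product of the two expansions.
[t^0] = 0;  [t^1] = -1;  [t^2] = 0;  [t^3] = -5/24;  [t^4] = 0;  [t^5] = -181/1920.

-181*t^5/1920 - 5*t^3/24 - t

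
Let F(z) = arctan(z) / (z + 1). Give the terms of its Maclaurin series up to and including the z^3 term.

2*z^3/3 - z^2 + z

Multiply the numerator's expansion by the denominator's geometric series.
[z^0] = 0;  [z^1] = 1;  [z^2] = -1;  [z^3] = 2/3.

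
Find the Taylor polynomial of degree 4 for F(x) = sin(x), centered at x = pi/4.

sqrt(2)*(x - pi/4)^4/48 - sqrt(2)*(x - pi/4)^3/12 - sqrt(2)*(x - pi/4)^2/4 + sqrt(2)*(x - pi/4)/2 + sqrt(2)/2

Differentiate repeatedly and evaluate at the center.
F(pi/4) = sqrt(2)/2
F′(pi/4) = sqrt(2)/2
F′′(pi/4) = -sqrt(2)/2
F′′′(pi/4) = -sqrt(2)/2
F^(4)(pi/4) = sqrt(2)/2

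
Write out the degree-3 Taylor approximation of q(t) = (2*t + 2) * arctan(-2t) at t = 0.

Distribute the polynomial across the series and collect like powers.

16*t^3/3 - 4*t^2 - 4*t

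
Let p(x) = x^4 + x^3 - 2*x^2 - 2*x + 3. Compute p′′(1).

Differentiate repeatedly and evaluate at the center.
The coefficient of (x - 1)^2 in the expansion is 7, so p′′(1) = 2! * (7) = 14.

14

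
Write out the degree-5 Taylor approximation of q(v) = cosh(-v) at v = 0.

v^4/24 + v^2/2 + 1

q(0) = 1
q′(0) = 0
q′′(0) = 1
q′′′(0) = 0
q^(4)(0) = 1
q^(5)(0) = 0
Then c_k = q^(k)(0)/k! gives each Taylor coefficient.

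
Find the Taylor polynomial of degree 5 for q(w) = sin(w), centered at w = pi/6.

sqrt(3)*(w - pi/6)^5/240 + (w - pi/6)^4/48 - sqrt(3)*(w - pi/6)^3/12 - (w - pi/6)^2/4 + sqrt(3)*(w - pi/6)/2 + 1/2

Compute the successive derivatives at the expansion point and divide by k!.
q(pi/6) = 1/2
q′(pi/6) = sqrt(3)/2
q′′(pi/6) = -1/2
q′′′(pi/6) = -sqrt(3)/2
q^(4)(pi/6) = 1/2
q^(5)(pi/6) = sqrt(3)/2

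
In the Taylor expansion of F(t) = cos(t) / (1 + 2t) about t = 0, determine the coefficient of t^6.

Expand each factor separately, then convolve coefficients.
F(0) = 1
F′(0) = -2
F′′(0) = 7
F′′′(0) = -42
F^(4)(0) = 337
F^(5)(0) = -3370
F^(6)(0) = 40439
Then c_k = F^(k)(0)/k! gives each Taylor coefficient.

40439/720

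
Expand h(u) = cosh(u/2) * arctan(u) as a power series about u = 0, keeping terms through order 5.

Multiply the two series term by term and collect like powers.
[u^0] = 0;  [u^1] = 1;  [u^2] = 0;  [u^3] = -5/24;  [u^4] = 0;  [u^5] = 103/640.

103*u^5/640 - 5*u^3/24 + u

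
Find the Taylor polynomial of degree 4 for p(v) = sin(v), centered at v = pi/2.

p(pi/2) = 1
p′(pi/2) = 0
p′′(pi/2) = -1
p′′′(pi/2) = 0
p^(4)(pi/2) = 1

(v - pi/2)^4/24 - (v - pi/2)^2/2 + 1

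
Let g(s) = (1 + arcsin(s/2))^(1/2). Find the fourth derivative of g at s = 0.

Compose series: expand the inner function first, then feed it into the outer expansion.
From the series, [s^4] g = -31/6144; multiply by 4! = 24 to get -31/256.

-31/256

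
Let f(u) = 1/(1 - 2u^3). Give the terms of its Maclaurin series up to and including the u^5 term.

f(0) = 1
f′(0) = 0
f′′(0) = 0
f′′′(0) = 12
f^(4)(0) = 0
f^(5)(0) = 0

2*u^3 + 1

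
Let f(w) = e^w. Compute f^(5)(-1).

e^(-1)

Differentiate repeatedly and evaluate at the center.
The coefficient of (w + 1)^5 in the expansion is e^(-1)/120, so f^(5)(-1) = 5! * (e^(-1)/120) = e^(-1).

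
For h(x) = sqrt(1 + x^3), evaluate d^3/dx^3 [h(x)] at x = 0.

3

The coefficient of x^3 in the expansion is 1/2, so h′′′(0) = 3! * (1/2) = 3.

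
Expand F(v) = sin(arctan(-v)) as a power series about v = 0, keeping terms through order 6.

Compose series: expand the inner function first, then feed it into the outer expansion.
F(0) = 0
F′(0) = -1
F′′(0) = 0
F′′′(0) = 3
F^(4)(0) = 0
F^(5)(0) = -45
F^(6)(0) = 0
The Taylor polynomial is Σ F^(k)(0)/k! · v^k.

-3*v^5/8 + v^3/2 - v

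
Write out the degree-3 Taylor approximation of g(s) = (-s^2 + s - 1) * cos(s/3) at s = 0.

Multiply each power in the prefactor through the base expansion.
[s^0] = -1;  [s^1] = 1;  [s^2] = -17/18;  [s^3] = -1/18.

-s^3/18 - 17*s^2/18 + s - 1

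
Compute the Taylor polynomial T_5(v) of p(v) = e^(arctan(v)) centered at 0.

v^5/24 - 7*v^4/24 - v^3/6 + v^2/2 + v + 1

Let u equal the inner series; expand the outer function in u and truncate.
[v^0] = 1;  [v^1] = 1;  [v^2] = 1/2;  [v^3] = -1/6;  [v^4] = -7/24;  [v^5] = 1/24.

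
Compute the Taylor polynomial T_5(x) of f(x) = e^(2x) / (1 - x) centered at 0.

109*x^5/15 + 7*x^4 + 19*x^3/3 + 5*x^2 + 3*x + 1

Multiply the numerator's expansion by the denominator's geometric series.
f(0) = 1
f′(0) = 3
f′′(0) = 10
f′′′(0) = 38
f^(4)(0) = 168
f^(5)(0) = 872
Then c_k = f^(k)(0)/k! gives each Taylor coefficient.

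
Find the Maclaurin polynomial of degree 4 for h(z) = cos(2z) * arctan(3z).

Write out both Maclaurin series and multiply, keeping only the needed powers.
h(0) = 0
h′(0) = 3
h′′(0) = 0
h′′′(0) = -90
h^(4)(0) = 0
Then c_k = h^(k)(0)/k! gives each Taylor coefficient.

-15*z^3 + 3*z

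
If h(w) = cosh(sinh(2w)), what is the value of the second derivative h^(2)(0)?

4

Let u equal the inner series; expand the outer function in u and truncate.
From the series, [w^2] h = 2; multiply by 2! = 2 to get 4.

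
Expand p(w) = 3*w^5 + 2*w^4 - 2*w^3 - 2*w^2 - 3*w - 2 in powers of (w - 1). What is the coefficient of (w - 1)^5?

3

p(1) = -4
p′(1) = 10
p′′(1) = 68
p′′′(1) = 216
p^(4)(1) = 408
p^(5)(1) = 360
Then c_k = p^(k)(1)/k! gives each Taylor coefficient.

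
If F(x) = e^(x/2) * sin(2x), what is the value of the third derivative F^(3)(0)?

-13/2

Multiply the two series term by term and collect like powers.
The coefficient of x^3 in the expansion is -13/12, so F′′′(0) = 3! * (-13/12) = -13/2.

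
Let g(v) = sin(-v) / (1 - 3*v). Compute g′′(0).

-6

Multiply the numerator's expansion by the denominator's geometric series.
The coefficient of v^2 in the expansion is -3, so g′′(0) = 2! * (-3) = -6.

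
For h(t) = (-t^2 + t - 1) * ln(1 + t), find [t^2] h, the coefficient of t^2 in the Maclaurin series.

3/2

Shift and add copies of the series according to the polynomial's terms.
[t^0] = 0;  [t^1] = -1;  [t^2] = 3/2.
So c_2 = h′′(0)/2! = 3/2.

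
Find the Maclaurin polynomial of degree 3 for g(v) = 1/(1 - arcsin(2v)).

Substitute the inner expansion into the outer series and collect powers.
[v^0] = 1;  [v^1] = 2;  [v^2] = 4;  [v^3] = 28/3.

28*v^3/3 + 4*v^2 + 2*v + 1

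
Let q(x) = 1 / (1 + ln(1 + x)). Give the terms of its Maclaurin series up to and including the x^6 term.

3289*x^6/360 - 347*x^5/60 + 11*x^4/3 - 7*x^3/3 + 3*x^2/2 - x + 1

Expand as Σ (-1)^k u^k with u equal to the inner function's series.
[x^0] = 1;  [x^1] = -1;  [x^2] = 3/2;  [x^3] = -7/3;  [x^4] = 11/3;  [x^5] = -347/60;  [x^6] = 3289/360.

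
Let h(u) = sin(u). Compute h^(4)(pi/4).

Differentiate repeatedly and evaluate at the center.
The coefficient of (u - pi/4)^4 in the expansion is sqrt(2)/48, so h^(4)(pi/4) = 4! * (sqrt(2)/48) = sqrt(2)/2.

sqrt(2)/2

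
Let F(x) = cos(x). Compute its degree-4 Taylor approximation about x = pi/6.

sqrt(3)*(x - pi/6)^4/48 + (x - pi/6)^3/12 - sqrt(3)*(x - pi/6)^2/4 - (x - pi/6)/2 + sqrt(3)/2

F(pi/6) = sqrt(3)/2
F′(pi/6) = -1/2
F′′(pi/6) = -sqrt(3)/2
F′′′(pi/6) = 1/2
F^(4)(pi/6) = sqrt(3)/2
The Taylor polynomial is Σ F^(k)(pi/6)/k! · (x - pi/6)^k.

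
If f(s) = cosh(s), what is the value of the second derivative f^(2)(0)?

1

The coefficient of s^2 in the expansion is 1/2, so f′′(0) = 2! * (1/2) = 1.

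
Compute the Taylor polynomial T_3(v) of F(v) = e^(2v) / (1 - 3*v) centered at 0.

Expand 1/(denominator) as a geometric series and multiply by the numerator's series.
F(0) = 1
F′(0) = 5
F′′(0) = 34
F′′′(0) = 314

157*v^3/3 + 17*v^2 + 5*v + 1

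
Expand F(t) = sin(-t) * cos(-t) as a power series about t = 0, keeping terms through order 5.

-2*t^5/15 + 2*t^3/3 - t

Multiply the two series term by term and collect like powers.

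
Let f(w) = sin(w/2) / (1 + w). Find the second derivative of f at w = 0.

Expand each factor separately, then convolve coefficients.
The coefficient of w^2 in the expansion is -1/2, so f′′(0) = 2! * (-1/2) = -1.

-1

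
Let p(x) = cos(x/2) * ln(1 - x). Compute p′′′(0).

Multiply the two series term by term and collect like powers.
The coefficient of x^3 in the expansion is -5/24, so p′′′(0) = 3! * (-5/24) = -5/4.

-5/4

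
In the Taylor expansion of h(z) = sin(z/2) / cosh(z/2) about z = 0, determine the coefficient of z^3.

-1/12

Divide the numerator series by the denominator series (power-series long division).
h(0) = 0
h′(0) = 1/2
h′′(0) = 0
h′′′(0) = -1/2
The Taylor polynomial is Σ h^(k)(0)/k! · z^k.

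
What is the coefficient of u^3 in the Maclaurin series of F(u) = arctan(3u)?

-9

[u^0] = 0;  [u^1] = 3;  [u^2] = 0;  [u^3] = -9.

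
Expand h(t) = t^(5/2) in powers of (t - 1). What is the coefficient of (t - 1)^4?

[(t - 1)^0] = 1;  [(t - 1)^1] = 5/2;  [(t - 1)^2] = 15/8;  [(t - 1)^3] = 5/16;  [(t - 1)^4] = -5/128.

-5/128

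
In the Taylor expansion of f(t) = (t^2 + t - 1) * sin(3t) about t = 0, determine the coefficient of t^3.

Distribute the polynomial across the series and collect like powers.
f(0) = 0
f′(0) = -3
f′′(0) = 6
f′′′(0) = 45
Dividing each by k! gives the coefficients c_0, ..., c_3.

15/2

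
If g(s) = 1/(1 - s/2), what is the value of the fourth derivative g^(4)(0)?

From the series, [s^4] g = 1/16; multiply by 4! = 24 to get 3/2.

3/2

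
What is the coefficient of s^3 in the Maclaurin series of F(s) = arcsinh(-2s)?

Use the known series and substitute for the argument.
[s^0] = 0;  [s^1] = -2;  [s^2] = 0;  [s^3] = 4/3.

4/3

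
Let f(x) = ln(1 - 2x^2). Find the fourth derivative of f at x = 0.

-48

The coefficient of x^4 in the expansion is -2, so f^(4)(0) = 4! * (-2) = -48.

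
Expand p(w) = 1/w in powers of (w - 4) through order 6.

(w - 4)^6/16384 - (w - 4)^5/4096 + (w - 4)^4/1024 - (w - 4)^3/256 + (w - 4)^2/64 - (w - 4)/16 + 1/4

p(4) = 1/4
p′(4) = -1/16
p′′(4) = 1/32
p′′′(4) = -3/128
p^(4)(4) = 3/128
p^(5)(4) = -15/512
p^(6)(4) = 45/1024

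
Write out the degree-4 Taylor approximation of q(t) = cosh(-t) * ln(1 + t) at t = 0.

Expand each factor separately, then convolve coefficients.
q(0) = 0
q′(0) = 1
q′′(0) = -1
q′′′(0) = 5
q^(4)(0) = -12
The Taylor polynomial is Σ q^(k)(0)/k! · t^k.

-t^4/2 + 5*t^3/6 - t^2/2 + t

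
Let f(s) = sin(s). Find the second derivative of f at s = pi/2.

-1

From the series, [(s - pi/2)^2] f = -1/2; multiply by 2! = 2 to get -1.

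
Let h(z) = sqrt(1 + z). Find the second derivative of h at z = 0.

The coefficient of z^2 in the expansion is -1/8, so h′′(0) = 2! * (-1/8) = -1/4.

-1/4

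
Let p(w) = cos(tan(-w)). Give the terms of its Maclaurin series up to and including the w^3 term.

Compose series: expand the inner function first, then feed it into the outer expansion.
p(0) = 1
p′(0) = 0
p′′(0) = -1
p′′′(0) = 0
Then c_k = p^(k)(0)/k! gives each Taylor coefficient.

1 - w^2/2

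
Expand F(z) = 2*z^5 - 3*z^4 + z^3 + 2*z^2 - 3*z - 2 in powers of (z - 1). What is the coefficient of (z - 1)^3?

Apply the Taylor formula c_k = f^(k)(a)/k!.
[(z - 1)^0] = -3;  [(z - 1)^1] = 2;  [(z - 1)^2] = 7;  [(z - 1)^3] = 9.
So c_3 = F′′′(1)/3! = 9.

9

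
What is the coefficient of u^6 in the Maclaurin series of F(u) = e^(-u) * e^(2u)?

Expand each factor separately, then convolve coefficients.
F(0) = 1
F′(0) = 1
F′′(0) = 1
F′′′(0) = 1
F^(4)(0) = 1
F^(5)(0) = 1
F^(6)(0) = 1
The Taylor polynomial is Σ F^(k)(0)/k! · u^k.

1/720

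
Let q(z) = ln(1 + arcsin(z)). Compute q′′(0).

-1

Plug the Maclaurin series of the inner function into that of the outer and collect terms.
The coefficient of z^2 in the expansion is -1/2, so q′′(0) = 2! * (-1/2) = -1.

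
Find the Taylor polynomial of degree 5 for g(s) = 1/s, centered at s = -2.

-(s + 2)^5/64 - (s + 2)^4/32 - (s + 2)^3/16 - (s + 2)^2/8 - (s + 2)/4 - 1/2

Compute the successive derivatives at the expansion point and divide by k!.
[(s + 2)^0] = -1/2;  [(s + 2)^1] = -1/4;  [(s + 2)^2] = -1/8;  [(s + 2)^3] = -1/16;  [(s + 2)^4] = -1/32;  [(s + 2)^5] = -1/64.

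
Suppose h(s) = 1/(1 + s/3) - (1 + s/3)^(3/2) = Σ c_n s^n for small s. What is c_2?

5/72

Add the two expansions coefficient-wise.
h(0) = 0
h′(0) = -5/6
h′′(0) = 5/36
So c_2 = h′′(0)/2! = 5/72.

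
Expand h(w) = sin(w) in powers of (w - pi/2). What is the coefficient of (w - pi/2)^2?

h(pi/2) = 1
h′(pi/2) = 0
h′′(pi/2) = -1
So c_2 = h′′(pi/2)/2! = -1/2.

-1/2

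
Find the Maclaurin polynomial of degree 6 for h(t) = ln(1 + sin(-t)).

-t^6/45 - t^5/24 - t^4/12 - t^3/6 - t^2/2 - t

Let u equal the inner series; expand the outer function in u and truncate.
[t^0] = 0;  [t^1] = -1;  [t^2] = -1/2;  [t^3] = -1/6;  [t^4] = -1/12;  [t^5] = -1/24;  [t^6] = -1/45.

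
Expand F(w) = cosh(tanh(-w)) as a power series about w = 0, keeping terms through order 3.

w^2/2 + 1

Let u equal the inner series; expand the outer function in u and truncate.
[w^0] = 1;  [w^1] = 0;  [w^2] = 1/2;  [w^3] = 0.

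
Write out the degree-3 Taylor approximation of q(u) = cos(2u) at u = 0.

1 - 2*u^2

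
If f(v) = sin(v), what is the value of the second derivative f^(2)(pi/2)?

The coefficient of (v - pi/2)^2 in the expansion is -1/2, so f′′(pi/2) = 2! * (-1/2) = -1.

-1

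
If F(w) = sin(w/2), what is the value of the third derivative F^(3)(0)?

From the series, [w^3] F = -1/48; multiply by 3! = 6 to get -1/8.

-1/8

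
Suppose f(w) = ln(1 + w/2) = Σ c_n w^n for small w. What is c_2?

Use the known series and substitute for the argument.

-1/8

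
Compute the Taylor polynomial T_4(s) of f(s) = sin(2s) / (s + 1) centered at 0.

-2*s^4/3 + 2*s^3/3 - 2*s^2 + 2*s

Use 1/(1 - r) = Σ r^k on the denominator, then take the Cauchy product.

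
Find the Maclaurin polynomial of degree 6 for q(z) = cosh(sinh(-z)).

Substitute the inner expansion into the outer series and collect powers.
q(0) = 1
q′(0) = 0
q′′(0) = 1
q′′′(0) = 0
q^(4)(0) = 5
q^(5)(0) = 0
q^(6)(0) = 37
Dividing each by k! gives the coefficients c_0, ..., c_6.

37*z^6/720 + 5*z^4/24 + z^2/2 + 1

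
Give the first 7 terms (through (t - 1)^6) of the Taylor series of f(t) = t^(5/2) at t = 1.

[(t - 1)^0] = 1;  [(t - 1)^1] = 5/2;  [(t - 1)^2] = 15/8;  [(t - 1)^3] = 5/16;  [(t - 1)^4] = -5/128;  [(t - 1)^5] = 3/256;  [(t - 1)^6] = -5/1024.

-5*(t - 1)^6/1024 + 3*(t - 1)^5/256 - 5*(t - 1)^4/128 + 5*(t - 1)^3/16 + 15*(t - 1)^2/8 + 5*(t - 1)/2 + 1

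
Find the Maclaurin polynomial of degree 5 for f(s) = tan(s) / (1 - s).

22*s^5/15 + 4*s^4/3 + 4*s^3/3 + s^2 + s

Take the Cauchy product of the two expansions.
f(0) = 0
f′(0) = 1
f′′(0) = 2
f′′′(0) = 8
f^(4)(0) = 32
f^(5)(0) = 176
The Taylor polynomial is Σ f^(k)(0)/k! · s^k.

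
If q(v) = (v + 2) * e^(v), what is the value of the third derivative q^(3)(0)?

Shift and add copies of the series according to the polynomial's terms.
The coefficient of v^3 in the expansion is 5/6, so q′′′(0) = 3! * (5/6) = 5.

5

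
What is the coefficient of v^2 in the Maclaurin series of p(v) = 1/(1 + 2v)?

p(0) = 1
p′(0) = -2
p′′(0) = 8

4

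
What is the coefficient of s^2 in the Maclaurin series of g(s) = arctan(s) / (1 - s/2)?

1/2

Multiply the two series term by term and collect like powers.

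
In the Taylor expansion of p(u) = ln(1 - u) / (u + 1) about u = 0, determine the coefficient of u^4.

7/12

Multiply the numerator's expansion by the denominator's geometric series.
p(0) = 0
p′(0) = -1
p′′(0) = 1
p′′′(0) = -5
p^(4)(0) = 14
Then c_k = p^(k)(0)/k! gives each Taylor coefficient.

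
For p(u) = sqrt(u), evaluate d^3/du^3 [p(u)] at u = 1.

From the series, [(u - 1)^3] p = 1/16; multiply by 3! = 6 to get 3/8.

3/8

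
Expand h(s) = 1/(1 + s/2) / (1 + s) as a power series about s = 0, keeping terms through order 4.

31*s^4/16 - 15*s^3/8 + 7*s^2/4 - 3*s/2 + 1

Write out both Maclaurin series and multiply, keeping only the needed powers.
h(0) = 1
h′(0) = -3/2
h′′(0) = 7/2
h′′′(0) = -45/4
h^(4)(0) = 93/2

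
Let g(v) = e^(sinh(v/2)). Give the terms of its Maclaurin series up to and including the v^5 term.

v^5/320 + 5*v^4/384 + v^3/24 + v^2/8 + v/2 + 1

Plug the Maclaurin series of the inner function into that of the outer and collect terms.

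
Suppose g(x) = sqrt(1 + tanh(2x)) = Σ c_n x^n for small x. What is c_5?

121/120

Let u equal the inner series; expand the outer function in u and truncate.
[x^0] = 1;  [x^1] = 1;  [x^2] = -1/2;  [x^3] = -5/6;  [x^4] = 17/24;  [x^5] = 121/120.
So c_5 = g^(5)(0)/5! = 121/120.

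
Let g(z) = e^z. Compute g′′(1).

The coefficient of (z - 1)^2 in the expansion is e/2, so g′′(1) = 2! * (e/2) = e.

e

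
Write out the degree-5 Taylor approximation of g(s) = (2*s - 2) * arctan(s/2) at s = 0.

Distribute the polynomial across the series and collect like powers.
g(0) = 0
g′(0) = -1
g′′(0) = 2
g′′′(0) = 1/2
g^(4)(0) = -2
g^(5)(0) = -3/2
Then c_k = g^(k)(0)/k! gives each Taylor coefficient.

-s^5/80 - s^4/12 + s^3/12 + s^2 - s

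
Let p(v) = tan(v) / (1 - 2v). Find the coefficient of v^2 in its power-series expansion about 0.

Write out both Maclaurin series and multiply, keeping only the needed powers.
p(0) = 0
p′(0) = 1
p′′(0) = 4
Then c_k = p^(k)(0)/k! gives each Taylor coefficient.

2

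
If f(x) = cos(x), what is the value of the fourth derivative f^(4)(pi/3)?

Compute the successive derivatives at the expansion point and divide by k!.
The coefficient of (x - pi/3)^4 in the expansion is 1/48, so f^(4)(pi/3) = 4! * (1/48) = 1/2.

1/2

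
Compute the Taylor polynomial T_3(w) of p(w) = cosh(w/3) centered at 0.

[w^0] = 1;  [w^1] = 0;  [w^2] = 1/18;  [w^3] = 0.

w^2/18 + 1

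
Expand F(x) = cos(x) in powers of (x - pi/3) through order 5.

-sqrt(3)*(x - pi/3)^5/240 + (x - pi/3)^4/48 + sqrt(3)*(x - pi/3)^3/12 - (x - pi/3)^2/4 - sqrt(3)*(x - pi/3)/2 + 1/2

Differentiate repeatedly and evaluate at the center.
F(pi/3) = 1/2
F′(pi/3) = -sqrt(3)/2
F′′(pi/3) = -1/2
F′′′(pi/3) = sqrt(3)/2
F^(4)(pi/3) = 1/2
F^(5)(pi/3) = -sqrt(3)/2
Dividing each by k! gives the coefficients c_0, ..., c_5.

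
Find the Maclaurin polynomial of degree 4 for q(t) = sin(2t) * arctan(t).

Take the Cauchy product of the two expansions.
q(0) = 0
q′(0) = 0
q′′(0) = 4
q′′′(0) = 0
q^(4)(0) = -48

-2*t^4 + 2*t^2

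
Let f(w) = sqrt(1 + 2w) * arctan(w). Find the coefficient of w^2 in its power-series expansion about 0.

Multiply the two series term by term and collect like powers.
[w^0] = 0;  [w^1] = 1;  [w^2] = 1.
So c_2 = f′′(0)/2! = 1.

1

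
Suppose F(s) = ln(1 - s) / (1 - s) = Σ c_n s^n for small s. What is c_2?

-3/2

Take the Cauchy product of the two expansions.
F(0) = 0
F′(0) = -1
F′′(0) = -3
So c_2 = F′′(0)/2! = -3/2.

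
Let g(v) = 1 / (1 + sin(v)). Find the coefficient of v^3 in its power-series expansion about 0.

-5/6

Write 1/(1+u) = 1 - u + u^2 - u^3 + ... and substitute the series for u.
[v^0] = 1;  [v^1] = -1;  [v^2] = 1;  [v^3] = -5/6.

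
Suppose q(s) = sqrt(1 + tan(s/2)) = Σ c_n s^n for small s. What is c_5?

601/122880

Compose series: expand the inner function first, then feed it into the outer expansion.
[s^0] = 1;  [s^1] = 1/4;  [s^2] = -1/32;  [s^3] = 11/384;  [s^4] = -47/6144;  [s^5] = 601/122880.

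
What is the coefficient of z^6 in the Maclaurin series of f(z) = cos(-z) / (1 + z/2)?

-19/2880

Multiply the two series term by term and collect like powers.
So c_6 = f^(6)(0)/6! = -19/2880.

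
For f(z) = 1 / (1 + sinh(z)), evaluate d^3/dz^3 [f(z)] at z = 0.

Expand as Σ (-1)^k u^k with u equal to the inner function's series.
The coefficient of z^3 in the expansion is -7/6, so f′′′(0) = 3! * (-7/6) = -7.

-7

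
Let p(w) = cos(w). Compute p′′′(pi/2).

1

Differentiate repeatedly and evaluate at the center.
The coefficient of (w - pi/2)^3 in the expansion is 1/6, so p′′′(pi/2) = 3! * (1/6) = 1.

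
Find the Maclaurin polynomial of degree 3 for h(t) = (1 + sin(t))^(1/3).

Substitute the inner expansion into the outer series and collect powers.
h(0) = 1
h′(0) = 1/3
h′′(0) = -2/9
h′′′(0) = 1/27

t^3/162 - t^2/9 + t/3 + 1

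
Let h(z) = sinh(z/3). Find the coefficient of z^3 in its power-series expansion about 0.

1/162

c_3 = h′′′(0)/3! = 1/162.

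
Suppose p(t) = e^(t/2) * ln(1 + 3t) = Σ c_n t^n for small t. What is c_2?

Take the Cauchy product of the two expansions.
p(0) = 0
p′(0) = 3
p′′(0) = -6
Then c_k = p^(k)(0)/k! gives each Taylor coefficient.

-3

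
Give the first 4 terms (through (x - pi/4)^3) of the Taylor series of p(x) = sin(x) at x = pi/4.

p(pi/4) = sqrt(2)/2
p′(pi/4) = sqrt(2)/2
p′′(pi/4) = -sqrt(2)/2
p′′′(pi/4) = -sqrt(2)/2

-sqrt(2)*(x - pi/4)^3/12 - sqrt(2)*(x - pi/4)^2/4 + sqrt(2)*(x - pi/4)/2 + sqrt(2)/2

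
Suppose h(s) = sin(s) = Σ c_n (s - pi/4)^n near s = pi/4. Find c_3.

-sqrt(2)/12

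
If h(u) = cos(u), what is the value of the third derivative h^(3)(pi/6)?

Differentiate repeatedly and evaluate at the center.
The coefficient of (u - pi/6)^3 in the expansion is 1/12, so h′′′(pi/6) = 3! * (1/12) = 1/2.

1/2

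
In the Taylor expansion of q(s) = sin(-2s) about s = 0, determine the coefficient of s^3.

Differentiate repeatedly and evaluate at the center.

4/3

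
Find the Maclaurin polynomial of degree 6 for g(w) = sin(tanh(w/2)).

Substitute the inner expansion into the outer series and collect powers.
g(0) = 0
g′(0) = 1/2
g′′(0) = 0
g′′′(0) = -3/8
g^(4)(0) = 0
g^(5)(0) = 37/32
g^(6)(0) = 0
The Taylor polynomial is Σ g^(k)(0)/k! · w^k.

37*w^5/3840 - w^3/16 + w/2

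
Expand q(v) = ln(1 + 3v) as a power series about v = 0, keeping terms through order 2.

q(0) = 0
q′(0) = 3
q′′(0) = -9

-9*v^2/2 + 3*v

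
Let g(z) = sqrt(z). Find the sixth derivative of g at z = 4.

-945/131072

From the series, [(z - 4)^6] g = -21/2097152; multiply by 6! = 720 to get -945/131072.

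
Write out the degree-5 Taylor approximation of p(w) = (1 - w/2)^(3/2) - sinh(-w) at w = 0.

1069*w^5/122880 + 3*w^4/2048 + 67*w^3/384 + 3*w^2/32 + w/4 + 1

Expand each term separately and add.
p(0) = 1
p′(0) = 1/4
p′′(0) = 3/16
p′′′(0) = 67/64
p^(4)(0) = 9/256
p^(5)(0) = 1069/1024
Then c_k = p^(k)(0)/k! gives each Taylor coefficient.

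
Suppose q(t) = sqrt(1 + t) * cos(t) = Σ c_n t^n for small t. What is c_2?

-5/8

Take the Cauchy product of the two expansions.
[t^0] = 1;  [t^1] = 1/2;  [t^2] = -5/8.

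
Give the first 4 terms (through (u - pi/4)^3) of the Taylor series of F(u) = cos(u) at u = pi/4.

F(pi/4) = sqrt(2)/2
F′(pi/4) = -sqrt(2)/2
F′′(pi/4) = -sqrt(2)/2
F′′′(pi/4) = sqrt(2)/2
The Taylor polynomial is Σ F^(k)(pi/4)/k! · (u - pi/4)^k.

sqrt(2)*(u - pi/4)^3/12 - sqrt(2)*(u - pi/4)^2/4 - sqrt(2)*(u - pi/4)/2 + sqrt(2)/2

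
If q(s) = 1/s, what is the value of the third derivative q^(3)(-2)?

Apply the Taylor formula c_k = f^(k)(a)/k!.
The coefficient of (s + 2)^3 in the expansion is -1/16, so q′′′(-2) = 3! * (-1/16) = -3/8.

-3/8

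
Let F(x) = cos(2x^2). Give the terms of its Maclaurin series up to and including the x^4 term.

1 - 2*x^4

F(0) = 1
F′(0) = 0
F′′(0) = 0
F′′′(0) = 0
F^(4)(0) = -48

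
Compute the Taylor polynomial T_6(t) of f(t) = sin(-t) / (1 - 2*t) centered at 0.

Expand 1/(denominator) as a geometric series and multiply by the numerator's series.

-1841*t^6/60 - 1841*t^5/120 - 23*t^4/3 - 23*t^3/6 - 2*t^2 - t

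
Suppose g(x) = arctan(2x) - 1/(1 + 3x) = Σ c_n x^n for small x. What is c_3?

73/3

Combine the two series term by term.
g(0) = -1
g′(0) = 5
g′′(0) = -18
g′′′(0) = 146
So c_3 = g′′′(0)/3! = 73/3.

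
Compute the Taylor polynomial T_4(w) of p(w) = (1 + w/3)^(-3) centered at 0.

p(0) = 1
p′(0) = -1
p′′(0) = 4/3
p′′′(0) = -20/9
p^(4)(0) = 40/9

5*w^4/27 - 10*w^3/27 + 2*w^2/3 - w + 1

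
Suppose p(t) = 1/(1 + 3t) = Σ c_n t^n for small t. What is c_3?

-27

Apply the Taylor formula c_k = f^(k)(a)/k!.
p(0) = 1
p′(0) = -3
p′′(0) = 18
p′′′(0) = -162
So c_3 = p′′′(0)/3! = -27.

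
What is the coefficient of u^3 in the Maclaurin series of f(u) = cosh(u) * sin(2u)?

Expand each factor separately, then convolve coefficients.
f(0) = 0
f′(0) = 2
f′′(0) = 0
f′′′(0) = -2

-1/3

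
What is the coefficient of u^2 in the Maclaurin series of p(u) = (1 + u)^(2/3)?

-1/9

Compute the successive derivatives at the expansion point and divide by k!.
p(0) = 1
p′(0) = 2/3
p′′(0) = -2/9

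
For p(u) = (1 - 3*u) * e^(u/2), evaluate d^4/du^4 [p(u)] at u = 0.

-23/16

Shift and add copies of the series according to the polynomial's terms.
From the series, [u^4] p = -23/384; multiply by 4! = 24 to get -23/16.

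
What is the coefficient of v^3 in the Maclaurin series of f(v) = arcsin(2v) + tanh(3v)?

-23/3

Add the two expansions coefficient-wise.
f(0) = 0
f′(0) = 5
f′′(0) = 0
f′′′(0) = -46
Then c_k = f^(k)(0)/k! gives each Taylor coefficient.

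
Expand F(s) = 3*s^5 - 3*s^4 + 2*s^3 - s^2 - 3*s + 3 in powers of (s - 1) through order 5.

3*(s - 1)^5 + 12*(s - 1)^4 + 20*(s - 1)^3 + 17*(s - 1)^2 + 4*(s - 1) + 1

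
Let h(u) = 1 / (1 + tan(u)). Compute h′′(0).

2

Expand as Σ (-1)^k u^k with u equal to the inner function's series.
From the series, [u^2] h = 1; multiply by 2! = 2 to get 2.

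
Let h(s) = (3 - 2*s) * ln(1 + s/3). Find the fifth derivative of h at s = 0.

Multiply each power in the prefactor through the base expansion.
The coefficient of s^5 in the expansion is 7/810, so h^(5)(0) = 5! * (7/810) = 28/27.

28/27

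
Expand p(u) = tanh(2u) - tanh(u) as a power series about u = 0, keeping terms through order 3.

Combine the two series term by term.
p(0) = 0
p′(0) = 1
p′′(0) = 0
p′′′(0) = -14

-7*u^3/3 + u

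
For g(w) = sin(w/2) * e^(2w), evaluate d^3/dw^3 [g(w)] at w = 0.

47/8

Write out both Maclaurin series and multiply, keeping only the needed powers.
From the series, [w^3] g = 47/48; multiply by 3! = 6 to get 47/8.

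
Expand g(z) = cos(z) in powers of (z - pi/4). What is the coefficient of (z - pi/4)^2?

-sqrt(2)/4

g(pi/4) = sqrt(2)/2
g′(pi/4) = -sqrt(2)/2
g′′(pi/4) = -sqrt(2)/2
Then c_k = g^(k)(pi/4)/k! gives each Taylor coefficient.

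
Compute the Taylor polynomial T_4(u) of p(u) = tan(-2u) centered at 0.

Use the known series and substitute for the argument.
[u^0] = 0;  [u^1] = -2;  [u^2] = 0;  [u^3] = -8/3;  [u^4] = 0.

-8*u^3/3 - 2*u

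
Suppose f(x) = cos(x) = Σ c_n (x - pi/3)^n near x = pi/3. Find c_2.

-1/4

Use the known series and substitute for the argument.
f(pi/3) = 1/2
f′(pi/3) = -sqrt(3)/2
f′′(pi/3) = -1/2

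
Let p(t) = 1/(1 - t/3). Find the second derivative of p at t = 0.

Apply the Taylor formula c_k = f^(k)(a)/k!.
From the series, [t^2] p = 1/9; multiply by 2! = 2 to get 2/9.

2/9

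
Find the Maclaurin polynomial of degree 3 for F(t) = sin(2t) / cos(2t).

Divide the numerator series by the denominator series (power-series long division).

8*t^3/3 + 2*t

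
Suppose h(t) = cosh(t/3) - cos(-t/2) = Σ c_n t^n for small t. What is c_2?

Combine the two series term by term.
h(0) = 0
h′(0) = 0
h′′(0) = 13/36
Dividing each by k! gives the coefficients c_0, ..., c_2.

13/72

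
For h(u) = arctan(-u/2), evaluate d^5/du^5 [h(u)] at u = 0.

From the series, [u^5] h = -1/160; multiply by 5! = 120 to get -3/4.

-3/4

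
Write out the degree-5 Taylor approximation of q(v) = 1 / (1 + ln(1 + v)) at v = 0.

Write 1/(1+u) = 1 - u + u^2 - u^3 + ... and substitute the series for u.
q(0) = 1
q′(0) = -1
q′′(0) = 3
q′′′(0) = -14
q^(4)(0) = 88
q^(5)(0) = -694
Dividing each by k! gives the coefficients c_0, ..., c_5.

-347*v^5/60 + 11*v^4/3 - 7*v^3/3 + 3*v^2/2 - v + 1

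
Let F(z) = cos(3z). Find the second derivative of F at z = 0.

The coefficient of z^2 in the expansion is -9/2, so F′′(0) = 2! * (-9/2) = -9.

-9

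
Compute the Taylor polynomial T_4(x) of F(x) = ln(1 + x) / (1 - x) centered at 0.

7*x^4/12 + 5*x^3/6 + x^2/2 + x

Take the Cauchy product of the two expansions.
F(0) = 0
F′(0) = 1
F′′(0) = 1
F′′′(0) = 5
F^(4)(0) = 14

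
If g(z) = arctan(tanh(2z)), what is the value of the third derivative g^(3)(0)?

Plug the Maclaurin series of the inner function into that of the outer and collect terms.
The coefficient of z^3 in the expansion is -16/3, so g′′′(0) = 3! * (-16/3) = -32.

-32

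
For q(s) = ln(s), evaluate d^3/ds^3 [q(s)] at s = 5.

2/125

From the series, [(s - 5)^3] q = 1/375; multiply by 3! = 6 to get 2/125.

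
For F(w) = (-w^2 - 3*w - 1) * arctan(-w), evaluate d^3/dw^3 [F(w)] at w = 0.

4

Shift and add copies of the series according to the polynomial's terms.
The coefficient of w^3 in the expansion is 2/3, so F′′′(0) = 3! * (2/3) = 4.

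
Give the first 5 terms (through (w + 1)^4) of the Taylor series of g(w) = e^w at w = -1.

(w + 1)^4*e^(-1)/24 + (w + 1)^3*e^(-1)/6 + (w + 1)^2*e^(-1)/2 + (w + 1)*e^(-1) + e^(-1)

Compute the successive derivatives at the expansion point and divide by k!.
g(-1) = e^(-1)
g′(-1) = e^(-1)
g′′(-1) = e^(-1)
g′′′(-1) = e^(-1)
g^(4)(-1) = e^(-1)
Dividing each by k! gives the coefficients c_0, ..., c_4.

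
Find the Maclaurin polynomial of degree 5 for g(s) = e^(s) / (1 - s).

Take the Cauchy product of the two expansions.
g(0) = 1
g′(0) = 2
g′′(0) = 5
g′′′(0) = 16
g^(4)(0) = 65
g^(5)(0) = 326
Then c_k = g^(k)(0)/k! gives each Taylor coefficient.

163*s^5/60 + 65*s^4/24 + 8*s^3/3 + 5*s^2/2 + 2*s + 1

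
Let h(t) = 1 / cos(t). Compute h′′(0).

1

Invert the denominator's series and multiply.
The coefficient of t^2 in the expansion is 1/2, so h′′(0) = 2! * (1/2) = 1.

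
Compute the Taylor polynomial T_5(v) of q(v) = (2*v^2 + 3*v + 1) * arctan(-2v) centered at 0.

Multiply each power in the prefactor through the base expansion.
q(0) = 0
q′(0) = -2
q′′(0) = -12
q′′′(0) = -8
q^(4)(0) = 192
q^(5)(0) = -128

-16*v^5/15 + 8*v^4 - 4*v^3/3 - 6*v^2 - 2*v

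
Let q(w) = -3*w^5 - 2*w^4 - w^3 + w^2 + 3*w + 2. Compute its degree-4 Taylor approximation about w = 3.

-47*(w - 3)^4 - 295*(w - 3)^3 - 926*(w - 3)^2 - 1449*(w - 3) - 898

[(w - 3)^0] = -898;  [(w - 3)^1] = -1449;  [(w - 3)^2] = -926;  [(w - 3)^3] = -295;  [(w - 3)^4] = -47.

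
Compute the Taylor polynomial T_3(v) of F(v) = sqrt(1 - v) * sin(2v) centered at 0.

Expand each factor separately, then convolve coefficients.
F(0) = 0
F′(0) = 2
F′′(0) = -2
F′′′(0) = -19/2
Dividing each by k! gives the coefficients c_0, ..., c_3.

-19*v^3/12 - v^2 + 2*v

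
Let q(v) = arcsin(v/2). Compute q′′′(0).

From the series, [v^3] q = 1/48; multiply by 3! = 6 to get 1/8.

1/8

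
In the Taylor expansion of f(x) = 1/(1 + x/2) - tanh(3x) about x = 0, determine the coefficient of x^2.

1/4

Add the two expansions coefficient-wise.
f(0) = 1
f′(0) = -7/2
f′′(0) = 1/2
So c_2 = f′′(0)/2! = 1/4.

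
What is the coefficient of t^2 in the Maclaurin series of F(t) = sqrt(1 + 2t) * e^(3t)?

Write out both Maclaurin series and multiply, keeping only the needed powers.
[t^0] = 1;  [t^1] = 4;  [t^2] = 7.

7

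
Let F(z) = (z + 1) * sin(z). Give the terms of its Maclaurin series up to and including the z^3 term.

Distribute the polynomial across the series and collect like powers.
F(0) = 0
F′(0) = 1
F′′(0) = 2
F′′′(0) = -1
Then c_k = F^(k)(0)/k! gives each Taylor coefficient.

-z^3/6 + z^2 + z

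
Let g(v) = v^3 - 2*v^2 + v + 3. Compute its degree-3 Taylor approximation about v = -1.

(v + 1)^3 - 5*(v + 1)^2 + 8*(v + 1) - 1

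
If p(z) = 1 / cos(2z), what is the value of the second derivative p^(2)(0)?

Divide the numerator series by the denominator series (power-series long division).
The coefficient of z^2 in the expansion is 2, so p′′(0) = 2! * (2) = 4.

4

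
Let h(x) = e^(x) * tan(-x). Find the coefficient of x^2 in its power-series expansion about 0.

Write out both Maclaurin series and multiply, keeping only the needed powers.
h(0) = 0
h′(0) = -1
h′′(0) = -2
So c_2 = h′′(0)/2! = -1.

-1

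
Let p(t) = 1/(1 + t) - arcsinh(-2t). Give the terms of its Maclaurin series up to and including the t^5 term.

Add the two expansions coefficient-wise.
p(0) = 1
p′(0) = 1
p′′(0) = 2
p′′′(0) = -14
p^(4)(0) = 24
p^(5)(0) = 168
The Taylor polynomial is Σ p^(k)(0)/k! · t^k.

7*t^5/5 + t^4 - 7*t^3/3 + t^2 + t + 1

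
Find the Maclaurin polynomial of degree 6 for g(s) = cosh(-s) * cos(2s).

13*s^6/80 - 7*s^4/24 - 3*s^2/2 + 1

Take the Cauchy product of the two expansions.
g(0) = 1
g′(0) = 0
g′′(0) = -3
g′′′(0) = 0
g^(4)(0) = -7
g^(5)(0) = 0
g^(6)(0) = 117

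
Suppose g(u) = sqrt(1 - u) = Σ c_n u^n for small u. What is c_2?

g(0) = 1
g′(0) = -1/2
g′′(0) = -1/4

-1/8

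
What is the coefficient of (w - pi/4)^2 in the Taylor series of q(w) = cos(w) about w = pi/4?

Compute the successive derivatives at the expansion point and divide by k!.
[(w - pi/4)^0] = sqrt(2)/2;  [(w - pi/4)^1] = -sqrt(2)/2;  [(w - pi/4)^2] = -sqrt(2)/4.

-sqrt(2)/4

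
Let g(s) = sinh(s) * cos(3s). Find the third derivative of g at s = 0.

-26

Expand each factor separately, then convolve coefficients.
The coefficient of s^3 in the expansion is -13/3, so g′′′(0) = 3! * (-13/3) = -26.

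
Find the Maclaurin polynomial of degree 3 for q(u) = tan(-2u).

q(0) = 0
q′(0) = -2
q′′(0) = 0
q′′′(0) = -16

-8*u^3/3 - 2*u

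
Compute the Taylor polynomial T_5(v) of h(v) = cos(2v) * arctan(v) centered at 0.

Write out both Maclaurin series and multiply, keeping only the needed powers.
h(0) = 0
h′(0) = 1
h′′(0) = 0
h′′′(0) = -14
h^(4)(0) = 0
h^(5)(0) = 184
The Taylor polynomial is Σ h^(k)(0)/k! · v^k.

23*v^5/15 - 7*v^3/3 + v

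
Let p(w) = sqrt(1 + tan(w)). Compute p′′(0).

Plug the Maclaurin series of the inner function into that of the outer and collect terms.
The coefficient of w^2 in the expansion is -1/8, so p′′(0) = 2! * (-1/8) = -1/4.

-1/4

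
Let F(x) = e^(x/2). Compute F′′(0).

1/4

Compute the successive derivatives at the expansion point and divide by k!.
The coefficient of x^2 in the expansion is 1/8, so F′′(0) = 2! * (1/8) = 1/4.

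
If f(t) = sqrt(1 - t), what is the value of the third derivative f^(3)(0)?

From the series, [t^3] f = -1/16; multiply by 3! = 6 to get -3/8.

-3/8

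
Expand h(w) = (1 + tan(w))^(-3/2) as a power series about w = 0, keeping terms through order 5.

-6521*w^5/1280 + 475*w^4/128 - 43*w^3/16 + 15*w^2/8 - 3*w/2 + 1

Plug the Maclaurin series of the inner function into that of the outer and collect terms.
[w^0] = 1;  [w^1] = -3/2;  [w^2] = 15/8;  [w^3] = -43/16;  [w^4] = 475/128;  [w^5] = -6521/1280.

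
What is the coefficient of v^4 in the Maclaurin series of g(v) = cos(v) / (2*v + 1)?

337/24

Multiply the numerator's expansion by the denominator's geometric series.
[v^0] = 1;  [v^1] = -2;  [v^2] = 7/2;  [v^3] = -7;  [v^4] = 337/24.
So c_4 = g^(4)(0)/4! = 337/24.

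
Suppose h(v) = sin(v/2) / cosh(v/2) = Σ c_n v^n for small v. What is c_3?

-1/12

Write the quotient as an unknown series and match coefficients against numerator = denominator · series.
h(0) = 0
h′(0) = 1/2
h′′(0) = 0
h′′′(0) = -1/2
So c_3 = h′′′(0)/3! = -1/12.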